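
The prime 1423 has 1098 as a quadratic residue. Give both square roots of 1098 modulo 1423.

Since 1423 ≡ 3 (mod 4), a square root of 1098 is 1098^((1423+1)/4) = 1098^356 mod 1423.
Repeated squaring: 1098^2≡323, 1098^4≡450, 1098^8≡434, 1098^16≡520, 1098^32≡30, 1098^64≡900, 1098^128≡313, 1098^256≡1205 (mod 1423).
1098^356 = 1098^(256+64+32+4) ≡ 1050 (mod 1423).
Check: 1050² = 1102500 ≡ 1098 (mod 1423). The two roots are 373 and 1050.

373, 1050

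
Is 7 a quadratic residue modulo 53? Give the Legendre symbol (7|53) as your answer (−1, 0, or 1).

1

Reciprocity: 7 ≡ 3 and 53 ≡ 1 (mod 4), so (7/53) = +(53/7).
Reduce top mod 7: now compute (4/7).
Pull out 2^2: since 7 ≡ 7 (mod 8), (2/7) = +1, so (2/7)^2 = +1.
Reached (1/7) = 1. Collecting the sign flips along the way, the symbol is +1.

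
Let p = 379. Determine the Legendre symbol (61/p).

1

Reciprocity: 61 ≡ 1 and 379 ≡ 3 (mod 4), so (61/379) = +(379/61).
Reduce top mod 61: now compute (13/61).
Reciprocity: 13 ≡ 1 and 61 ≡ 1 (mod 4), so (13/61) = +(61/13).
Reduce top mod 13: now compute (9/13).
Reciprocity: 9 ≡ 1 and 13 ≡ 1 (mod 4), so (9/13) = +(13/9).
Reduce top mod 9: now compute (4/9).
Pull out 2^2: since 9 ≡ 1 (mod 8), (2/9) = +1, so (2/9)^2 = +1.
Reached (1/9) = 1. Collecting the sign flips along the way, the symbol is +1.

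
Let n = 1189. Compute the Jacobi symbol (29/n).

Reciprocity: 29 ≡ 1 and 1189 ≡ 1 (mod 4), so (29/1189) = +(1189/29).
Reduce top mod 29: now compute (0/29).
Top reduces to 0: gcd > 1, so the symbol is 0.

0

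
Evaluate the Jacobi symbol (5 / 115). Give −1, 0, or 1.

0

Reciprocity: 5 ≡ 1 and 115 ≡ 3 (mod 4), so (5/115) = +(115/5).
Reduce top mod 5: now compute (0/5).
Top reduces to 0: gcd > 1, so the symbol is 0.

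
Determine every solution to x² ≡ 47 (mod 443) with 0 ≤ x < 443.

Since 443 ≡ 3 (mod 4), a square root of 47 is 47^((443+1)/4) = 47^111 mod 443.
Repeated squaring: 47^2≡437, 47^4≡36, 47^8≡410, 47^16≡203, 47^32≡10, 47^64≡100 (mod 443).
47^111 = 47^(64+32+8+4+2+1) ≡ 351 (mod 443).
Check: 351² = 123201 ≡ 47 (mod 443). The two roots are 92 and 351.

92, 351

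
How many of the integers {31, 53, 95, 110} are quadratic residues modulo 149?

4

(31/149) = +1 → QR.
(53/149) = +1 → QR.
(95/149) = +1 → QR.
(110/149) = +1 → QR.
Total quadratic residues among the 4: 4.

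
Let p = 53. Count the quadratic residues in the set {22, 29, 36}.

(22/53) = -1 → non-residue.
(29/53) = +1 → QR.
(36/53) = +1 → QR.
Total quadratic residues among the 3: 2.

2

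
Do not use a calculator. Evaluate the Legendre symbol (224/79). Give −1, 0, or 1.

First reduce: 224 ≡ 66 (mod 79).
Pull out 2: since 79 ≡ 7 (mod 8), (2/79) = +1.
Reciprocity: 33 ≡ 1 and 79 ≡ 3 (mod 4), so (33/79) = +(79/33).
Reduce top mod 33: now compute (13/33).
Reciprocity: 13 ≡ 1 and 33 ≡ 1 (mod 4), so (13/33) = +(33/13).
Reduce top mod 13: now compute (7/13).
Reciprocity: 7 ≡ 3 and 13 ≡ 1 (mod 4), so (7/13) = +(13/7).
Reduce top mod 7: now compute (6/7).
Pull out 2: since 7 ≡ 7 (mod 8), (2/7) = +1.
Reciprocity: 3 ≡ 3 and 7 ≡ 3 (mod 4), so (3/7) = −(7/3).
Reduce top mod 3: now compute (1/3).
Reached (1/3) = 1. Collecting the sign flips along the way, the symbol is -1.

-1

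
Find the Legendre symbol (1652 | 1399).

First reduce: 1652 ≡ 253 (mod 1399).
Reciprocity: 253 ≡ 1 and 1399 ≡ 3 (mod 4), so (253/1399) = +(1399/253).
Reduce top mod 253: now compute (134/253).
Pull out 2: since 253 ≡ 5 (mod 8), (2/253) = -1.
Reciprocity: 67 ≡ 3 and 253 ≡ 1 (mod 4), so (67/253) = +(253/67).
Reduce top mod 67: now compute (52/67).
Pull out 2^2: since 67 ≡ 3 (mod 8), (2/67) = -1, so (2/67)^2 = +1.
Reciprocity: 13 ≡ 1 and 67 ≡ 3 (mod 4), so (13/67) = +(67/13).
Reduce top mod 13: now compute (2/13).
Pull out 2: since 13 ≡ 5 (mod 8), (2/13) = -1.
Reached (1/13) = 1. Collecting the sign flips along the way, the symbol is +1.

1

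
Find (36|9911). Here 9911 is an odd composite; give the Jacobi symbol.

Pull out 2^2: since 9911 ≡ 7 (mod 8), (2/9911) = +1, so (2/9911)^2 = +1.
Reciprocity: 9 ≡ 1 and 9911 ≡ 3 (mod 4), so (9/9911) = +(9911/9).
Reduce top mod 9: now compute (2/9).
Pull out 2: since 9 ≡ 1 (mod 8), (2/9) = +1.
Reached (1/9) = 1. Collecting the sign flips along the way, the symbol is +1.

1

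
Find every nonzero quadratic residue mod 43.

1, 4, 6, 9, 10, 11, 13, 14, 15, 16, 17, 21, 23, 24, 25, 31, 35, 36, 38, 40, 41

Square k = 1,…,21 (k and 43−k give the same square):
1²=1, 2²=4, 3²=9, 4²=16, 5²=25, 6²=36, 7²≡6, 8²≡21, 9²≡38, 10²≡14, 11²≡35, 12²≡15, 13²≡40, 14²≡24, 15²≡10, 16²≡41, 17²≡31, 18²≡23, 19²≡17, 20²≡13, 21²≡11 (mod 43).
So the quadratic residues mod 43 are {1, 4, 6, 9, 10, 11, 13, 14, 15, 16, 17, 21, 23, 24, 25, 31, 35, 36, 38, 40, 41}.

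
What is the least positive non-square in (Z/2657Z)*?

3

(2/2657) = +1, so 2 is a residue.
(3/2657) = −1, so 3 is the smallest positive non-residue mod 2657.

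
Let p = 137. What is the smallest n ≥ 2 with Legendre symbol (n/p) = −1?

(2/137) = +1, so 2 is a residue.
(3/137) = −1, so 3 is the smallest positive non-residue mod 137.

3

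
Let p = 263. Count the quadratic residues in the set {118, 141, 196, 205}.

(118/263) = -1 → non-residue.
(141/263) = -1 → non-residue.
(196/263) = +1 → QR.
(205/263) = +1 → QR.
Total quadratic residues among the 4: 2.

2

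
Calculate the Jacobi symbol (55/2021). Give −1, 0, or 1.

-1

Reciprocity: 55 ≡ 3 and 2021 ≡ 1 (mod 4), so (55/2021) = +(2021/55).
Reduce top mod 55: now compute (41/55).
Reciprocity: 41 ≡ 1 and 55 ≡ 3 (mod 4), so (41/55) = +(55/41).
Reduce top mod 41: now compute (14/41).
Pull out 2: since 41 ≡ 1 (mod 8), (2/41) = +1.
Reciprocity: 7 ≡ 3 and 41 ≡ 1 (mod 4), so (7/41) = +(41/7).
Reduce top mod 7: now compute (6/7).
Pull out 2: since 7 ≡ 7 (mod 8), (2/7) = +1.
Reciprocity: 3 ≡ 3 and 7 ≡ 3 (mod 4), so (3/7) = −(7/3).
Reduce top mod 3: now compute (1/3).
Reached (1/3) = 1. Collecting the sign flips along the way, the symbol is -1.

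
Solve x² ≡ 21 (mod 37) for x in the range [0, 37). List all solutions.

13, 24

37 ≡ 1 (mod 4), so we find a root by search.
Trying successive values, 13² = 169 ≡ 21 (mod 37). The other root is 37 − 13 = 24.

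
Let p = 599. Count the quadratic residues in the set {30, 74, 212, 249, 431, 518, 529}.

(30/599) = +1 → QR.
(74/599) = +1 → QR.
(212/599) = +1 → QR.
(249/599) = +1 → QR.
(431/599) = +1 → QR.
(518/599) = -1 → non-residue.
(529/599) = +1 → QR.
Total quadratic residues among the 7: 6.

6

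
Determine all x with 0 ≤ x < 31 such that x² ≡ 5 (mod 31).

6, 25

Since 31 ≡ 3 (mod 4), a square root of 5 is 5^((31+1)/4) = 5^8 mod 31.
Repeated squaring: 5^2≡25, 5^4≡5, 5^8≡25 (mod 31).
5^8 = 5^(8) ≡ 25 (mod 31).
Check: 25² = 625 ≡ 5 (mod 31). The two roots are 6 and 25.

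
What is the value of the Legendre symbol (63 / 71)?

-1

Reciprocity: 63 ≡ 3 and 71 ≡ 3 (mod 4), so (63/71) = −(71/63).
Reduce top mod 63: now compute (8/63).
Pull out 2^3: since 63 ≡ 7 (mod 8), (2/63) = +1, so (2/63)^3 = +1.
Reached (1/63) = 1. Collecting the sign flips along the way, the symbol is -1.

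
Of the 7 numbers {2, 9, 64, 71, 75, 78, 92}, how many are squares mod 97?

(2/97) = +1 → QR.
(9/97) = +1 → QR.
(64/97) = +1 → QR.
(71/97) = -1 → non-residue.
(75/97) = +1 → QR.
(78/97) = -1 → non-residue.
(92/97) = -1 → non-residue.
Total quadratic residues among the 7: 4.

4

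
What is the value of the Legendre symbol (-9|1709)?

First reduce: -9 ≡ 1700 (mod 1709).
Pull out 2^2: since 1709 ≡ 5 (mod 8), (2/1709) = -1, so (2/1709)^2 = +1.
Reciprocity: 425 ≡ 1 and 1709 ≡ 1 (mod 4), so (425/1709) = +(1709/425).
Reduce top mod 425: now compute (9/425).
Reciprocity: 9 ≡ 1 and 425 ≡ 1 (mod 4), so (9/425) = +(425/9).
Reduce top mod 9: now compute (2/9).
Pull out 2: since 9 ≡ 1 (mod 8), (2/9) = +1.
Reached (1/9) = 1. Collecting the sign flips along the way, the symbol is +1.

1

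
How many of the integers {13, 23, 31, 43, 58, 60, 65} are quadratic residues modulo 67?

(13/67) = -1 → non-residue.
(23/67) = +1 → QR.
(31/67) = -1 → non-residue.
(43/67) = -1 → non-residue.
(58/67) = -1 → non-residue.
(60/67) = +1 → QR.
(65/67) = +1 → QR.
Total quadratic residues among the 7: 3.

3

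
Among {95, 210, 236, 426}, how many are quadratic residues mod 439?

(95/439) = +1 → QR.
(210/439) = -1 → non-residue.
(236/439) = -1 → non-residue.
(426/439) = -1 → non-residue.
Total quadratic residues among the 4: 1.

1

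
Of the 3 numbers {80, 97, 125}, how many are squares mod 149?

2

(80/149) = +1 → QR.
(97/149) = -1 → non-residue.
(125/149) = +1 → QR.
Total quadratic residues among the 3: 2.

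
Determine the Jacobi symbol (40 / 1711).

Pull out 2^3: since 1711 ≡ 7 (mod 8), (2/1711) = +1, so (2/1711)^3 = +1.
Reciprocity: 5 ≡ 1 and 1711 ≡ 3 (mod 4), so (5/1711) = +(1711/5).
Reduce top mod 5: now compute (1/5).
Reached (1/5) = 1. Collecting the sign flips along the way, the symbol is +1.

1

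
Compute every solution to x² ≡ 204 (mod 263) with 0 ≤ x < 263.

Since 263 ≡ 3 (mod 4), a square root of 204 is 204^((263+1)/4) = 204^66 mod 263.
Repeated squaring: 204^2≡62, 204^4≡162, 204^8≡207, 204^16≡243, 204^32≡137, 204^64≡96 (mod 263).
204^66 = 204^(64+2) ≡ 166 (mod 263).
Check: 166² = 27556 ≡ 204 (mod 263). The two roots are 97 and 166.

97, 166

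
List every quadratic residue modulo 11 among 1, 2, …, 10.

1,3,4,5,9

Square k = 1,…,5 (k and 11−k give the same square):
1²=1, 2²=4, 3²=9, 4²≡5, 5²≡3 (mod 11).
So the quadratic residues mod 11 are {1, 3, 4, 5, 9}.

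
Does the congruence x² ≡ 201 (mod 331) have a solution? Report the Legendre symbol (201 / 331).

Reciprocity: 201 ≡ 1 and 331 ≡ 3 (mod 4), so (201/331) = +(331/201).
Reduce top mod 201: now compute (130/201).
Pull out 2: since 201 ≡ 1 (mod 8), (2/201) = +1.
Reciprocity: 65 ≡ 1 and 201 ≡ 1 (mod 4), so (65/201) = +(201/65).
Reduce top mod 65: now compute (6/65).
Pull out 2: since 65 ≡ 1 (mod 8), (2/65) = +1.
Reciprocity: 3 ≡ 3 and 65 ≡ 1 (mod 4), so (3/65) = +(65/3).
Reduce top mod 3: now compute (2/3).
Pull out 2: since 3 ≡ 3 (mod 8), (2/3) = -1.
Reached (1/3) = 1. Collecting the sign flips along the way, the symbol is -1.

-1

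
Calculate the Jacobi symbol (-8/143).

First reduce: -8 ≡ 135 (mod 143).
Reciprocity: 135 ≡ 3 and 143 ≡ 3 (mod 4), so (135/143) = −(143/135).
Reduce top mod 135: now compute (8/135).
Pull out 2^3: since 135 ≡ 7 (mod 8), (2/135) = +1, so (2/135)^3 = +1.
Reached (1/135) = 1. Collecting the sign flips along the way, the symbol is -1.

-1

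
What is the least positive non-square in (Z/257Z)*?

(2/257) = +1, so 2 is a residue.
(3/257) = −1, so 3 is the smallest positive non-residue mod 257.

3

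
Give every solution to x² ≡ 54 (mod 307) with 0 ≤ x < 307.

19, 288

Since 307 ≡ 3 (mod 4), a square root of 54 is 54^((307+1)/4) = 54^77 mod 307.
Repeated squaring: 54^2≡153, 54^4≡77, 54^8≡96, 54^16≡6, 54^32≡36, 54^64≡68 (mod 307).
54^77 = 54^(64+8+4+1) ≡ 19 (mod 307).
Check: 19² = 361 ≡ 54 (mod 307). The two roots are 19 and 288.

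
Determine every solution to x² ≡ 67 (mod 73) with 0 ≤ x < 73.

33, 40

73 ≡ 1 (mod 4), so we find a root by search.
Trying successive values, 33² = 1089 ≡ 67 (mod 73). The other root is 73 − 33 = 40.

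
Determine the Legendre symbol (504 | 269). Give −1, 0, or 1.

1

Euler's criterion: (504/269) ≡ 235^134 (mod 269).
235^2 ≡ 80 (mod 269)
235^4 ≡ 213 (mod 269)
235^8 ≡ 177 (mod 269)
235^16 ≡ 125 (mod 269)
235^32 ≡ 23 (mod 269)
235^64 ≡ 260 (mod 269)
235^128 ≡ 81 (mod 269)
235^134 = 235^(128+4+2) ≡ 1 (mod 269).
Result is 1, so (504/269) = 1.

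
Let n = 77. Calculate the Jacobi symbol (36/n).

1

Pull out 2^2: since 77 ≡ 5 (mod 8), (2/77) = -1, so (2/77)^2 = +1.
Reciprocity: 9 ≡ 1 and 77 ≡ 1 (mod 4), so (9/77) = +(77/9).
Reduce top mod 9: now compute (5/9).
Reciprocity: 5 ≡ 1 and 9 ≡ 1 (mod 4), so (5/9) = +(9/5).
Reduce top mod 5: now compute (4/5).
Pull out 2^2: since 5 ≡ 5 (mod 8), (2/5) = -1, so (2/5)^2 = +1.
Reached (1/5) = 1. Collecting the sign flips along the way, the symbol is +1.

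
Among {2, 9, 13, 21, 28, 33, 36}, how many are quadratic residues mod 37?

5

(2/37) = -1 → non-residue.
(9/37) = +1 → QR.
(13/37) = -1 → non-residue.
(21/37) = +1 → QR.
(28/37) = +1 → QR.
(33/37) = +1 → QR.
(36/37) = +1 → QR.
Total quadratic residues among the 7: 5.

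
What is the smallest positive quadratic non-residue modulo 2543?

5

(2/2543) = +1, so 2 is a residue.
(3/2543) = +1, so 3 is a residue.
(4/2543) = +1, so 4 is a residue.
(5/2543) = −1, so 5 is the smallest positive non-residue mod 2543.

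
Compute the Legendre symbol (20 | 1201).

1

Pull out 2^2: since 1201 ≡ 1 (mod 8), (2/1201) = +1, so (2/1201)^2 = +1.
Reciprocity: 5 ≡ 1 and 1201 ≡ 1 (mod 4), so (5/1201) = +(1201/5).
Reduce top mod 5: now compute (1/5).
Reached (1/5) = 1. Collecting the sign flips along the way, the symbol is +1.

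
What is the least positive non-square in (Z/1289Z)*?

3

(2/1289) = +1, so 2 is a residue.
(3/1289) = −1, so 3 is the smallest positive non-residue mod 1289.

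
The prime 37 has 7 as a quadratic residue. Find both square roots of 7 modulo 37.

37 ≡ 1 (mod 4), so we find a root by search.
Trying successive values, 9² = 81 ≡ 7 (mod 37). The other root is 37 − 9 = 28.

9, 28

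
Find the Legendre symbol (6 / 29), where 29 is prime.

Euler's criterion: (6/29) ≡ 6^14 (mod 29).
6^2 ≡ 7 (mod 29)
6^4 ≡ 20 (mod 29)
6^8 ≡ 23 (mod 29)
6^14 = 6^(8+4+2) ≡ 1 (mod 29).
Result is 1, so (6/29) = 1.

1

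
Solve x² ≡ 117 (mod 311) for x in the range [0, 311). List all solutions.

Since 311 ≡ 3 (mod 4), a square root of 117 is 117^((311+1)/4) = 117^78 mod 311.
Repeated squaring: 117^2≡5, 117^4≡25, 117^8≡3, 117^16≡9, 117^32≡81, 117^64≡30 (mod 311).
117^78 = 117^(64+8+4+2) ≡ 54 (mod 311).
Check: 54² = 2916 ≡ 117 (mod 311). The two roots are 54 and 257.

54, 257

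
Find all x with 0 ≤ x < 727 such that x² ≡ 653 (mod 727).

312, 415

Since 727 ≡ 3 (mod 4), a square root of 653 is 653^((727+1)/4) = 653^182 mod 727.
Repeated squaring: 653^2≡387, 653^4≡7, 653^8≡49, 653^16≡220, 653^32≡418, 653^64≡244, 653^128≡649 (mod 727).
653^182 = 653^(128+32+16+4+2) ≡ 415 (mod 727).
Check: 415² = 172225 ≡ 653 (mod 727). The two roots are 312 and 415.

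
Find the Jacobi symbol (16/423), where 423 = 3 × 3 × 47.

1

Pull out 2^4: since 423 ≡ 7 (mod 8), (2/423) = +1, so (2/423)^4 = +1.
Reached (1/423) = 1. Collecting the sign flips along the way, the symbol is +1.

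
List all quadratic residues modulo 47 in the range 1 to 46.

Square k = 1,…,23 (k and 47−k give the same square):
1²=1, 2²=4, 3²=9, 4²=16, 5²=25, 6²=36, 7²≡2, 8²≡17, 9²≡34, 10²≡6, 11²≡27, 12²≡3, 13²≡28, 14²≡8, 15²≡37, 16²≡21, 17²≡7, 18²≡42, 19²≡32, 20²≡24, 21²≡18, 22²≡14, 23²≡12 (mod 47).
So the quadratic residues mod 47 are {1, 2, 3, 4, 6, 7, 8, 9, 12, 14, 16, 17, 18, 21, 24, 25, 27, 28, 32, 34, 36, 37, 42}.

1 2 3 4 6 7 8 9 12 14 16 17 18 21 24 25 27 28 32 34 36 37 42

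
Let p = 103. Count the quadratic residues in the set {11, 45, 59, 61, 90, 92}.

3

(11/103) = -1 → non-residue.
(45/103) = -1 → non-residue.
(59/103) = +1 → QR.
(61/103) = +1 → QR.
(90/103) = -1 → non-residue.
(92/103) = +1 → QR.
Total quadratic residues among the 6: 3.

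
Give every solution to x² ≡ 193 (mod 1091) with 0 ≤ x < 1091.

152, 939

Since 1091 ≡ 3 (mod 4), a square root of 193 is 193^((1091+1)/4) = 193^273 mod 1091.
Repeated squaring: 193^2≡155, 193^4≡23, 193^8≡529, 193^16≡545, 193^32≡273, 193^64≡341, 193^128≡635, 193^256≡646 (mod 1091).
193^273 = 193^(256+16+1) ≡ 939 (mod 1091).
Check: 939² = 881721 ≡ 193 (mod 1091). The two roots are 152 and 939.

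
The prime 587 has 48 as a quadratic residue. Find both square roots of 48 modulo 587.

168, 419

Since 587 ≡ 3 (mod 4), a square root of 48 is 48^((587+1)/4) = 48^147 mod 587.
Repeated squaring: 48^2≡543, 48^4≡175, 48^8≡101, 48^16≡222, 48^32≡563, 48^64≡576, 48^128≡121 (mod 587).
48^147 = 48^(128+16+2+1) ≡ 419 (mod 587).
Check: 419² = 175561 ≡ 48 (mod 587). The two roots are 168 and 419.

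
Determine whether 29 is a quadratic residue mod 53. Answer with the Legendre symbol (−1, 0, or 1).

1

Euler's criterion: (29/53) ≡ 29^26 (mod 53).
29^2 ≡ 46 (mod 53)
29^4 ≡ 49 (mod 53)
29^8 ≡ 16 (mod 53)
29^16 ≡ 44 (mod 53)
29^26 = 29^(16+8+2) ≡ 1 (mod 53).
Result is 1, so (29/53) = 1.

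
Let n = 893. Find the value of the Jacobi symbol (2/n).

Pull out 2: since 893 ≡ 5 (mod 8), (2/893) = -1.
Reached (1/893) = 1. Collecting the sign flips along the way, the symbol is -1.

-1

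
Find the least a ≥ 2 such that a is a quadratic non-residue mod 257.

3

(2/257) = +1, so 2 is a residue.
(3/257) = −1, so 3 is the smallest positive non-residue mod 257.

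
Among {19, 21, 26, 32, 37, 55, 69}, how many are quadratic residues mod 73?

(19/73) = +1 → QR.
(21/73) = -1 → non-residue.
(26/73) = -1 → non-residue.
(32/73) = +1 → QR.
(37/73) = +1 → QR.
(55/73) = +1 → QR.
(69/73) = +1 → QR.
Total quadratic residues among the 7: 5.

5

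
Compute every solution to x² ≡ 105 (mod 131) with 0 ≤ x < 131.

57, 74

Since 131 ≡ 3 (mod 4), a square root of 105 is 105^((131+1)/4) = 105^33 mod 131.
Repeated squaring: 105^2≡21, 105^4≡48, 105^8≡77, 105^16≡34, 105^32≡108 (mod 131).
105^33 = 105^(32+1) ≡ 74 (mod 131).
Check: 74² = 5476 ≡ 105 (mod 131). The two roots are 57 and 74.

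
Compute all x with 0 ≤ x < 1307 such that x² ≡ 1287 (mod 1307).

280, 1027

Since 1307 ≡ 3 (mod 4), a square root of 1287 is 1287^((1307+1)/4) = 1287^327 mod 1307.
Repeated squaring: 1287^2≡400, 1287^4≡546, 1287^8≡120, 1287^16≡23, 1287^32≡529, 1287^64≡143, 1287^128≡844, 1287^256≡21 (mod 1307).
1287^327 = 1287^(256+64+4+2+1) ≡ 280 (mod 1307).
Check: 280² = 78400 ≡ 1287 (mod 1307). The two roots are 280 and 1027.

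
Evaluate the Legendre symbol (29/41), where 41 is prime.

Reciprocity: 29 ≡ 1 and 41 ≡ 1 (mod 4), so (29/41) = +(41/29).
Reduce top mod 29: now compute (12/29).
Pull out 2^2: since 29 ≡ 5 (mod 8), (2/29) = -1, so (2/29)^2 = +1.
Reciprocity: 3 ≡ 3 and 29 ≡ 1 (mod 4), so (3/29) = +(29/3).
Reduce top mod 3: now compute (2/3).
Pull out 2: since 3 ≡ 3 (mod 8), (2/3) = -1.
Reached (1/3) = 1. Collecting the sign flips along the way, the symbol is -1.

-1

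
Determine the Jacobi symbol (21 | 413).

Reciprocity: 21 ≡ 1 and 413 ≡ 1 (mod 4), so (21/413) = +(413/21).
Reduce top mod 21: now compute (14/21).
Pull out 2: since 21 ≡ 5 (mod 8), (2/21) = -1.
Reciprocity: 7 ≡ 3 and 21 ≡ 1 (mod 4), so (7/21) = +(21/7).
Reduce top mod 7: now compute (0/7).
Top reduces to 0: gcd > 1, so the symbol is 0.

0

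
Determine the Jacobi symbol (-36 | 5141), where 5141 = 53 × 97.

1

First reduce: -36 ≡ 5105 (mod 5141).
Reciprocity: 5105 ≡ 1 and 5141 ≡ 1 (mod 4), so (5105/5141) = +(5141/5105).
Reduce top mod 5105: now compute (36/5105).
Pull out 2^2: since 5105 ≡ 1 (mod 8), (2/5105) = +1, so (2/5105)^2 = +1.
Reciprocity: 9 ≡ 1 and 5105 ≡ 1 (mod 4), so (9/5105) = +(5105/9).
Reduce top mod 9: now compute (2/9).
Pull out 2: since 9 ≡ 1 (mod 8), (2/9) = +1.
Reached (1/9) = 1. Collecting the sign flips along the way, the symbol is +1.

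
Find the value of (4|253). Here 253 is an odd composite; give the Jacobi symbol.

Pull out 2^2: since 253 ≡ 5 (mod 8), (2/253) = -1, so (2/253)^2 = +1.
Reached (1/253) = 1. Collecting the sign flips along the way, the symbol is +1.

1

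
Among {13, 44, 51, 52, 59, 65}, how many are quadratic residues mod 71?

(13/71) = -1 → non-residue.
(44/71) = -1 → non-residue.
(51/71) = -1 → non-residue.
(52/71) = -1 → non-residue.
(59/71) = -1 → non-residue.
(65/71) = -1 → non-residue.
Total quadratic residues among the 6: 0.

0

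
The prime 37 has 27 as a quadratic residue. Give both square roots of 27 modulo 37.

8, 29

37 ≡ 1 (mod 4), so we find a root by search.
Trying successive values, 8² = 64 ≡ 27 (mod 37). The other root is 37 − 8 = 29.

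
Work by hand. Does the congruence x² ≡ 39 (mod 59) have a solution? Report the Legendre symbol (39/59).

-1

Reciprocity: 39 ≡ 3 and 59 ≡ 3 (mod 4), so (39/59) = −(59/39).
Reduce top mod 39: now compute (20/39).
Pull out 2^2: since 39 ≡ 7 (mod 8), (2/39) = +1, so (2/39)^2 = +1.
Reciprocity: 5 ≡ 1 and 39 ≡ 3 (mod 4), so (5/39) = +(39/5).
Reduce top mod 5: now compute (4/5).
Pull out 2^2: since 5 ≡ 5 (mod 8), (2/5) = -1, so (2/5)^2 = +1.
Reached (1/5) = 1. Collecting the sign flips along the way, the symbol is -1.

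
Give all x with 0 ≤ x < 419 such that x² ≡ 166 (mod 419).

66, 353

Since 419 ≡ 3 (mod 4), a square root of 166 is 166^((419+1)/4) = 166^105 mod 419.
Repeated squaring: 166^2≡321, 166^4≡386, 166^8≡251, 166^16≡151, 166^32≡175, 166^64≡38 (mod 419).
166^105 = 166^(64+32+8+1) ≡ 66 (mod 419).
Check: 66² = 4356 ≡ 166 (mod 419). The two roots are 66 and 353.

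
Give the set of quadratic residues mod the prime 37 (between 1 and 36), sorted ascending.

Square k = 1,…,18 (k and 37−k give the same square):
1²=1, 2²=4, 3²=9, 4²=16, 5²=25, 6²=36, 7²≡12, 8²≡27, 9²≡7, 10²≡26, 11²≡10, 12²≡33, 13²≡21, 14²≡11, 15²≡3, 16²≡34, 17²≡30, 18²≡28 (mod 37).
So the quadratic residues mod 37 are {1, 3, 4, 7, 9, 10, 11, 12, 16, 21, 25, 26, 27, 28, 30, 33, 34, 36}.

1 3 4 7 9 10 11 12 16 21 25 26 27 28 30 33 34 36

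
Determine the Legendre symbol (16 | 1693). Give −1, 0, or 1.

Pull out 2^4: since 1693 ≡ 5 (mod 8), (2/1693) = -1, so (2/1693)^4 = +1.
Reached (1/1693) = 1. Collecting the sign flips along the way, the symbol is +1.

1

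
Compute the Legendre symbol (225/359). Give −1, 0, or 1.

1

Reciprocity: 225 ≡ 1 and 359 ≡ 3 (mod 4), so (225/359) = +(359/225).
Reduce top mod 225: now compute (134/225).
Pull out 2: since 225 ≡ 1 (mod 8), (2/225) = +1.
Reciprocity: 67 ≡ 3 and 225 ≡ 1 (mod 4), so (67/225) = +(225/67).
Reduce top mod 67: now compute (24/67).
Pull out 2^3: since 67 ≡ 3 (mod 8), (2/67) = -1, so (2/67)^3 = -1.
Reciprocity: 3 ≡ 3 and 67 ≡ 3 (mod 4), so (3/67) = −(67/3).
Reduce top mod 3: now compute (1/3).
Reached (1/3) = 1. Collecting the sign flips along the way, the symbol is +1.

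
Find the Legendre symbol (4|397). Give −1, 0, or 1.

Pull out 2^2: since 397 ≡ 5 (mod 8), (2/397) = -1, so (2/397)^2 = +1.
Reached (1/397) = 1. Collecting the sign flips along the way, the symbol is +1.

1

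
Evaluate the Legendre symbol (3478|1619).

First reduce: 3478 ≡ 240 (mod 1619).
Pull out 2^4: since 1619 ≡ 3 (mod 8), (2/1619) = -1, so (2/1619)^4 = +1.
Reciprocity: 15 ≡ 3 and 1619 ≡ 3 (mod 4), so (15/1619) = −(1619/15).
Reduce top mod 15: now compute (14/15).
Pull out 2: since 15 ≡ 7 (mod 8), (2/15) = +1.
Reciprocity: 7 ≡ 3 and 15 ≡ 3 (mod 4), so (7/15) = −(15/7).
Reduce top mod 7: now compute (1/7).
Reached (1/7) = 1. Collecting the sign flips along the way, the symbol is +1.

1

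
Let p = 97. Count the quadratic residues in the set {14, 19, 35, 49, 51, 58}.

2

(14/97) = -1 → non-residue.
(19/97) = -1 → non-residue.
(35/97) = +1 → QR.
(49/97) = +1 → QR.
(51/97) = -1 → non-residue.
(58/97) = -1 → non-residue.
Total quadratic residues among the 6: 2.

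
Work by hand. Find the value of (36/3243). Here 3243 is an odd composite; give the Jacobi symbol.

Pull out 2^2: since 3243 ≡ 3 (mod 8), (2/3243) = -1, so (2/3243)^2 = +1.
Reciprocity: 9 ≡ 1 and 3243 ≡ 3 (mod 4), so (9/3243) = +(3243/9).
Reduce top mod 9: now compute (3/9).
Reciprocity: 3 ≡ 3 and 9 ≡ 1 (mod 4), so (3/9) = +(9/3).
Reduce top mod 3: now compute (0/3).
Top reduces to 0: gcd > 1, so the symbol is 0.

0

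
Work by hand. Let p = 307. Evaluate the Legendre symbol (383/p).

Euler's criterion: (383/307) ≡ 76^153 (mod 307).
76^2 ≡ 250 (mod 307)
76^4 ≡ 179 (mod 307)
76^8 ≡ 113 (mod 307)
76^16 ≡ 182 (mod 307)
76^32 ≡ 275 (mod 307)
76^64 ≡ 103 (mod 307)
76^128 ≡ 171 (mod 307)
76^153 = 76^(128+16+8+1) ≡ 1 (mod 307).
Result is 1, so (383/307) = 1.

1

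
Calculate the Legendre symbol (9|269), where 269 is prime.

1

Reciprocity: 9 ≡ 1 and 269 ≡ 1 (mod 4), so (9/269) = +(269/9).
Reduce top mod 9: now compute (8/9).
Pull out 2^3: since 9 ≡ 1 (mod 8), (2/9) = +1, so (2/9)^3 = +1.
Reached (1/9) = 1. Collecting the sign flips along the way, the symbol is +1.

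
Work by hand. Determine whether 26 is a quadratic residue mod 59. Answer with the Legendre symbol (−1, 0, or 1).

Pull out 2: since 59 ≡ 3 (mod 8), (2/59) = -1.
Reciprocity: 13 ≡ 1 and 59 ≡ 3 (mod 4), so (13/59) = +(59/13).
Reduce top mod 13: now compute (7/13).
Reciprocity: 7 ≡ 3 and 13 ≡ 1 (mod 4), so (7/13) = +(13/7).
Reduce top mod 7: now compute (6/7).
Pull out 2: since 7 ≡ 7 (mod 8), (2/7) = +1.
Reciprocity: 3 ≡ 3 and 7 ≡ 3 (mod 4), so (3/7) = −(7/3).
Reduce top mod 3: now compute (1/3).
Reached (1/3) = 1. Collecting the sign flips along the way, the symbol is +1.

1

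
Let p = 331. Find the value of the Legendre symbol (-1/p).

-1

First reduce: -1 ≡ 330 (mod 331).
Pull out 2: since 331 ≡ 3 (mod 8), (2/331) = -1.
Reciprocity: 165 ≡ 1 and 331 ≡ 3 (mod 4), so (165/331) = +(331/165).
Reduce top mod 165: now compute (1/165).
Reached (1/165) = 1. Collecting the sign flips along the way, the symbol is -1.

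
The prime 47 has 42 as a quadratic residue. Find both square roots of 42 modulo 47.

Since 47 ≡ 3 (mod 4), a square root of 42 is 42^((47+1)/4) = 42^12 mod 47.
Repeated squaring: 42^2≡25, 42^4≡14, 42^8≡8 (mod 47).
42^12 = 42^(8+4) ≡ 18 (mod 47).
Check: 18² = 324 ≡ 42 (mod 47). The two roots are 18 and 29.

18, 29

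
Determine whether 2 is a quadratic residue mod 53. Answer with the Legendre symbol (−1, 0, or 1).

Pull out 2: since 53 ≡ 5 (mod 8), (2/53) = -1.
Reached (1/53) = 1. Collecting the sign flips along the way, the symbol is -1.

-1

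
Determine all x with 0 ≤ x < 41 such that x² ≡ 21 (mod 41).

41 ≡ 1 (mod 4), so we find a root by search.
Trying successive values, 12² = 144 ≡ 21 (mod 41). The other root is 41 − 12 = 29.

12, 29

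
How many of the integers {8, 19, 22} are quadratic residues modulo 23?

1

(8/23) = +1 → QR.
(19/23) = -1 → non-residue.
(22/23) = -1 → non-residue.
Total quadratic residues among the 3: 1.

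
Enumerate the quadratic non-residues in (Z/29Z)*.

2, 3, 8, 10, 11, 12, 14, 15, 17, 18, 19, 21, 26, 27

Square k = 1,…,14 (k and 29−k give the same square):
1²=1, 2²=4, 3²=9, 4²=16, 5²=25, 6²≡7, 7²≡20, 8²≡6, 9²≡23, 10²≡13, 11²≡5, 12²≡28, 13²≡24, 14²≡22 (mod 29).
The residues are {1, 4, 5, 6, 7, 9, 13, 16, 20, 22, 23, 24, 25, 28}; the non-residues are the remaining 14 nonzero classes.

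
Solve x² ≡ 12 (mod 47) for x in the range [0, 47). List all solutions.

Since 47 ≡ 3 (mod 4), a square root of 12 is 12^((47+1)/4) = 12^12 mod 47.
Repeated squaring: 12^2≡3, 12^4≡9, 12^8≡34 (mod 47).
12^12 = 12^(8+4) ≡ 24 (mod 47).
Check: 24² = 576 ≡ 12 (mod 47). The two roots are 23 and 24.

23, 24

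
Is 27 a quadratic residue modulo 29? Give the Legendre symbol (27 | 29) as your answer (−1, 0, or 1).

-1

Reciprocity: 27 ≡ 3 and 29 ≡ 1 (mod 4), so (27/29) = +(29/27).
Reduce top mod 27: now compute (2/27).
Pull out 2: since 27 ≡ 3 (mod 8), (2/27) = -1.
Reached (1/27) = 1. Collecting the sign flips along the way, the symbol is -1.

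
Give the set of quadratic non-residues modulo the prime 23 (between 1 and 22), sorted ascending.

Square k = 1,…,11 (k and 23−k give the same square):
1²=1, 2²=4, 3²=9, 4²=16, 5²≡2, 6²≡13, 7²≡3, 8²≡18, 9²≡12, 10²≡8, 11²≡6 (mod 23).
The residues are {1, 2, 3, 4, 6, 8, 9, 12, 13, 16, 18}; the non-residues are the remaining 11 nonzero classes.

5,7,10,11,14,15,17,19,20,21,22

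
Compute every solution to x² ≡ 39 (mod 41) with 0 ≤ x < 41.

41 ≡ 1 (mod 4), so we find a root by search.
Trying successive values, 11² = 121 ≡ 39 (mod 41). The other root is 41 − 11 = 30.

11, 30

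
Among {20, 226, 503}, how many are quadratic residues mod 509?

2

(20/509) = +1 → QR.
(226/509) = -1 → non-residue.
(503/509) = +1 → QR.
Total quadratic residues among the 3: 2.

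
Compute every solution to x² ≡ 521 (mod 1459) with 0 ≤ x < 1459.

717, 742

Since 1459 ≡ 3 (mod 4), a square root of 521 is 521^((1459+1)/4) = 521^365 mod 1459.
Repeated squaring: 521^2≡67, 521^4≡112, 521^8≡872, 521^16≡245, 521^32≡206, 521^64≡125, 521^128≡1035, 521^256≡319 (mod 1459).
521^365 = 521^(256+64+32+8+4+1) ≡ 717 (mod 1459).
Check: 717² = 514089 ≡ 521 (mod 1459). The two roots are 717 and 742.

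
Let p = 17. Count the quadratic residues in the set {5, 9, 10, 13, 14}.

2

(5/17) = -1 → non-residue.
(9/17) = +1 → QR.
(10/17) = -1 → non-residue.
(13/17) = +1 → QR.
(14/17) = -1 → non-residue.
Total quadratic residues among the 5: 2.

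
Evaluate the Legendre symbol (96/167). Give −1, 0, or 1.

Pull out 2^5: since 167 ≡ 7 (mod 8), (2/167) = +1, so (2/167)^5 = +1.
Reciprocity: 3 ≡ 3 and 167 ≡ 3 (mod 4), so (3/167) = −(167/3).
Reduce top mod 3: now compute (2/3).
Pull out 2: since 3 ≡ 3 (mod 8), (2/3) = -1.
Reached (1/3) = 1. Collecting the sign flips along the way, the symbol is +1.

1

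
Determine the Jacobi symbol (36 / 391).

Pull out 2^2: since 391 ≡ 7 (mod 8), (2/391) = +1, so (2/391)^2 = +1.
Reciprocity: 9 ≡ 1 and 391 ≡ 3 (mod 4), so (9/391) = +(391/9).
Reduce top mod 9: now compute (4/9).
Pull out 2^2: since 9 ≡ 1 (mod 8), (2/9) = +1, so (2/9)^2 = +1.
Reached (1/9) = 1. Collecting the sign flips along the way, the symbol is +1.

1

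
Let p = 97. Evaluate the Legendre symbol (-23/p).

First reduce: -23 ≡ 74 (mod 97).
Pull out 2: since 97 ≡ 1 (mod 8), (2/97) = +1.
Reciprocity: 37 ≡ 1 and 97 ≡ 1 (mod 4), so (37/97) = +(97/37).
Reduce top mod 37: now compute (23/37).
Reciprocity: 23 ≡ 3 and 37 ≡ 1 (mod 4), so (23/37) = +(37/23).
Reduce top mod 23: now compute (14/23).
Pull out 2: since 23 ≡ 7 (mod 8), (2/23) = +1.
Reciprocity: 7 ≡ 3 and 23 ≡ 3 (mod 4), so (7/23) = −(23/7).
Reduce top mod 7: now compute (2/7).
Pull out 2: since 7 ≡ 7 (mod 8), (2/7) = +1.
Reached (1/7) = 1. Collecting the sign flips along the way, the symbol is -1.

-1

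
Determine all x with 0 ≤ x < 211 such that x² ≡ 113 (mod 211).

18, 193

Since 211 ≡ 3 (mod 4), a square root of 113 is 113^((211+1)/4) = 113^53 mod 211.
Repeated squaring: 113^2≡109, 113^4≡65, 113^8≡5, 113^16≡25, 113^32≡203 (mod 211).
113^53 = 113^(32+16+4+1) ≡ 193 (mod 211).
Check: 193² = 37249 ≡ 113 (mod 211). The two roots are 18 and 193.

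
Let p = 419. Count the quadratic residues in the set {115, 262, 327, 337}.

(115/419) = +1 → QR.
(262/419) = -1 → non-residue.
(327/419) = -1 → non-residue.
(337/419) = +1 → QR.
Total quadratic residues among the 4: 2.

2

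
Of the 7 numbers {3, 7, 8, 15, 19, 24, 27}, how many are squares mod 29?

2

(3/29) = -1 → non-residue.
(7/29) = +1 → QR.
(8/29) = -1 → non-residue.
(15/29) = -1 → non-residue.
(19/29) = -1 → non-residue.
(24/29) = +1 → QR.
(27/29) = -1 → non-residue.
Total quadratic residues among the 7: 2.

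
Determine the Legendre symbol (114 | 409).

Pull out 2: since 409 ≡ 1 (mod 8), (2/409) = +1.
Reciprocity: 57 ≡ 1 and 409 ≡ 1 (mod 4), so (57/409) = +(409/57).
Reduce top mod 57: now compute (10/57).
Pull out 2: since 57 ≡ 1 (mod 8), (2/57) = +1.
Reciprocity: 5 ≡ 1 and 57 ≡ 1 (mod 4), so (5/57) = +(57/5).
Reduce top mod 5: now compute (2/5).
Pull out 2: since 5 ≡ 5 (mod 8), (2/5) = -1.
Reached (1/5) = 1. Collecting the sign flips along the way, the symbol is -1.

-1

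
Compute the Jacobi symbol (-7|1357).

-1

First reduce: -7 ≡ 1350 (mod 1357).
Pull out 2: since 1357 ≡ 5 (mod 8), (2/1357) = -1.
Reciprocity: 675 ≡ 3 and 1357 ≡ 1 (mod 4), so (675/1357) = +(1357/675).
Reduce top mod 675: now compute (7/675).
Reciprocity: 7 ≡ 3 and 675 ≡ 3 (mod 4), so (7/675) = −(675/7).
Reduce top mod 7: now compute (3/7).
Reciprocity: 3 ≡ 3 and 7 ≡ 3 (mod 4), so (3/7) = −(7/3).
Reduce top mod 3: now compute (1/3).
Reached (1/3) = 1. Collecting the sign flips along the way, the symbol is -1.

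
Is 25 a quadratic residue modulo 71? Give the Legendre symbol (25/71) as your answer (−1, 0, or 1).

Reciprocity: 25 ≡ 1 and 71 ≡ 3 (mod 4), so (25/71) = +(71/25).
Reduce top mod 25: now compute (21/25).
Reciprocity: 21 ≡ 1 and 25 ≡ 1 (mod 4), so (21/25) = +(25/21).
Reduce top mod 21: now compute (4/21).
Pull out 2^2: since 21 ≡ 5 (mod 8), (2/21) = -1, so (2/21)^2 = +1.
Reached (1/21) = 1. Collecting the sign flips along the way, the symbol is +1.

1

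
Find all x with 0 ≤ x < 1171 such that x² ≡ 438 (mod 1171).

377, 794

Since 1171 ≡ 3 (mod 4), a square root of 438 is 438^((1171+1)/4) = 438^293 mod 1171.
Repeated squaring: 438^2≡971, 438^4≡186, 438^8≡637, 438^16≡603, 438^32≡599, 438^64≡475, 438^128≡793, 438^256≡22 (mod 1171).
438^293 = 438^(256+32+4+1) ≡ 794 (mod 1171).
Check: 794² = 630436 ≡ 438 (mod 1171). The two roots are 377 and 794.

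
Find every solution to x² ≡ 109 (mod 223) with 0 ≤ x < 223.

Since 223 ≡ 3 (mod 4), a square root of 109 is 109^((223+1)/4) = 109^56 mod 223.
Repeated squaring: 109^2≡62, 109^4≡53, 109^8≡133, 109^16≡72, 109^32≡55 (mod 223).
109^56 = 109^(32+16+8) ≡ 177 (mod 223).
Check: 177² = 31329 ≡ 109 (mod 223). The two roots are 46 and 177.

46, 177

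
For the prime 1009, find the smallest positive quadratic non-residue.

(2/1009) = +1, so 2 is a residue.
(3/1009) = +1, so 3 is a residue.
(4/1009) = +1, so 4 is a residue.
(5/1009) = +1, so 5 is a residue.
(6/1009) = +1, so 6 is a residue.
(7/1009) = +1, so 7 is a residue.
(8/1009) = +1, so 8 is a residue.
(9/1009) = +1, so 9 is a residue.
(10/1009) = +1, so 10 is a residue.
(11/1009) = −1, so 11 is the smallest positive non-residue mod 1009.

11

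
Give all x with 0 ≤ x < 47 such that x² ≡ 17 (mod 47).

8, 39

Since 47 ≡ 3 (mod 4), a square root of 17 is 17^((47+1)/4) = 17^12 mod 47.
Repeated squaring: 17^2≡7, 17^4≡2, 17^8≡4 (mod 47).
17^12 = 17^(8+4) ≡ 8 (mod 47).
Check: 8² = 64 ≡ 17 (mod 47). The two roots are 8 and 39.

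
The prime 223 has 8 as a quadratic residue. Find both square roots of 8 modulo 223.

Since 223 ≡ 3 (mod 4), a square root of 8 is 8^((223+1)/4) = 8^56 mod 223.
Repeated squaring: 8^2≡64, 8^4≡82, 8^8≡34, 8^16≡41, 8^32≡120 (mod 223).
8^56 = 8^(32+16+8) ≡ 30 (mod 223).
Check: 30² = 900 ≡ 8 (mod 223). The two roots are 30 and 193.

30, 193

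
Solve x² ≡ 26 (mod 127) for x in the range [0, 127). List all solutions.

Since 127 ≡ 3 (mod 4), a square root of 26 is 26^((127+1)/4) = 26^32 mod 127.
Repeated squaring: 26^2≡41, 26^4≡30, 26^8≡11, 26^16≡121, 26^32≡36 (mod 127).
26^32 = 26^(32) ≡ 36 (mod 127).
Check: 36² = 1296 ≡ 26 (mod 127). The two roots are 36 and 91.

36, 91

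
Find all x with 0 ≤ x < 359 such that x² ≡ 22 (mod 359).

Since 359 ≡ 3 (mod 4), a square root of 22 is 22^((359+1)/4) = 22^90 mod 359.
Repeated squaring: 22^2≡125, 22^4≡188, 22^8≡162, 22^16≡37, 22^32≡292, 22^64≡181 (mod 359).
22^90 = 22^(64+16+8+2) ≡ 205 (mod 359).
Check: 205² = 42025 ≡ 22 (mod 359). The two roots are 154 and 205.

154, 205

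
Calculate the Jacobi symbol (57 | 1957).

0

Reciprocity: 57 ≡ 1 and 1957 ≡ 1 (mod 4), so (57/1957) = +(1957/57).
Reduce top mod 57: now compute (19/57).
Reciprocity: 19 ≡ 3 and 57 ≡ 1 (mod 4), so (19/57) = +(57/19).
Reduce top mod 19: now compute (0/19).
Top reduces to 0: gcd > 1, so the symbol is 0.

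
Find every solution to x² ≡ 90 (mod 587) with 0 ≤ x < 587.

Since 587 ≡ 3 (mod 4), a square root of 90 is 90^((587+1)/4) = 90^147 mod 587.
Repeated squaring: 90^2≡469, 90^4≡423, 90^8≡481, 90^16≡83, 90^32≡432, 90^64≡545, 90^128≡3 (mod 587).
90^147 = 90^(128+16+2+1) ≡ 55 (mod 587).
Check: 55² = 3025 ≡ 90 (mod 587). The two roots are 55 and 532.

55, 532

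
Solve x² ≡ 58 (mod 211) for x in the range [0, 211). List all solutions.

Since 211 ≡ 3 (mod 4), a square root of 58 is 58^((211+1)/4) = 58^53 mod 211.
Repeated squaring: 58^2≡199, 58^4≡144, 58^8≡58, 58^16≡199, 58^32≡144 (mod 211).
58^53 = 58^(32+16+4+1) ≡ 144 (mod 211).
Check: 144² = 20736 ≡ 58 (mod 211). The two roots are 67 and 144.

67, 144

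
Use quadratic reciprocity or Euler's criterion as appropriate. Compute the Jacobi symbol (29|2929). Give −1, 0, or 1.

Reciprocity: 29 ≡ 1 and 2929 ≡ 1 (mod 4), so (29/2929) = +(2929/29).
Reduce top mod 29: now compute (0/29).
Top reduces to 0: gcd > 1, so the symbol is 0.

0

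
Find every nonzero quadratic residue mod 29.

Square k = 1,…,14 (k and 29−k give the same square):
1²=1, 2²=4, 3²=9, 4²=16, 5²=25, 6²≡7, 7²≡20, 8²≡6, 9²≡23, 10²≡13, 11²≡5, 12²≡28, 13²≡24, 14²≡22 (mod 29).
So the quadratic residues mod 29 are {1, 4, 5, 6, 7, 9, 13, 16, 20, 22, 23, 24, 25, 28}.

1, 4, 5, 6, 7, 9, 13, 16, 20, 22, 23, 24, 25, 28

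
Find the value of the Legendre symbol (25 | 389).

Reciprocity: 25 ≡ 1 and 389 ≡ 1 (mod 4), so (25/389) = +(389/25).
Reduce top mod 25: now compute (14/25).
Pull out 2: since 25 ≡ 1 (mod 8), (2/25) = +1.
Reciprocity: 7 ≡ 3 and 25 ≡ 1 (mod 4), so (7/25) = +(25/7).
Reduce top mod 7: now compute (4/7).
Pull out 2^2: since 7 ≡ 7 (mod 8), (2/7) = +1, so (2/7)^2 = +1.
Reached (1/7) = 1. Collecting the sign flips along the way, the symbol is +1.

1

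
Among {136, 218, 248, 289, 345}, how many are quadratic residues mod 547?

(136/547) = +1 → QR.
(218/547) = +1 → QR.
(248/547) = +1 → QR.
(289/547) = +1 → QR.
(345/547) = -1 → non-residue.
Total quadratic residues among the 5: 4.

4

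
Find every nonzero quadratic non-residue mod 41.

3 6 7 11 12 13 14 15 17 19 22 24 26 27 28 29 30 34 35 38

Square k = 1,…,20 (k and 41−k give the same square):
1²=1, 2²=4, 3²=9, 4²=16, 5²=25, 6²=36, 7²≡8, 8²≡23, 9²≡40, 10²≡18, 11²≡39, 12²≡21, 13²≡5, 14²≡32, 15²≡20, 16²≡10, 17²≡2, 18²≡37, 19²≡33, 20²≡31 (mod 41).
The residues are {1, 2, 4, 5, 8, 9, 10, 16, 18, 20, 21, 23, 25, 31, 32, 33, 36, 37, 39, 40}; the non-residues are the remaining 20 nonzero classes.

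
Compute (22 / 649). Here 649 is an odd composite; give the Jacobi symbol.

Pull out 2: since 649 ≡ 1 (mod 8), (2/649) = +1.
Reciprocity: 11 ≡ 3 and 649 ≡ 1 (mod 4), so (11/649) = +(649/11).
Reduce top mod 11: now compute (0/11).
Top reduces to 0: gcd > 1, so the symbol is 0.

0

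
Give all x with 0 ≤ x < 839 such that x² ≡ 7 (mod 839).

Since 839 ≡ 3 (mod 4), a square root of 7 is 7^((839+1)/4) = 7^210 mod 839.
Repeated squaring: 7^2≡49, 7^4≡723, 7^8≡32, 7^16≡185, 7^32≡665, 7^64≡72, 7^128≡150 (mod 839).
7^210 = 7^(128+64+16+2) ≡ 768 (mod 839).
Check: 768² = 589824 ≡ 7 (mod 839). The two roots are 71 and 768.

71, 768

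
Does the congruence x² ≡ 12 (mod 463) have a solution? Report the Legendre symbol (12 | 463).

-1

Euler's criterion: (12/463) ≡ 12^231 (mod 463).
12^2 ≡ 144 (mod 463)
12^4 ≡ 364 (mod 463)
12^8 ≡ 78 (mod 463)
12^16 ≡ 65 (mod 463)
12^32 ≡ 58 (mod 463)
12^64 ≡ 123 (mod 463)
12^128 ≡ 313 (mod 463)
12^231 = 12^(128+64+32+4+2+1) ≡ 462 (mod 463).
Result is 462 ≡ −1, so (12/463) = −1.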